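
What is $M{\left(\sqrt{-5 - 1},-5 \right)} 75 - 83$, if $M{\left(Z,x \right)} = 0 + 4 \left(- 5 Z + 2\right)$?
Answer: $517 - 1500 i \sqrt{6} \approx 517.0 - 3674.2 i$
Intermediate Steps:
$M{\left(Z,x \right)} = 8 - 20 Z$ ($M{\left(Z,x \right)} = 0 + 4 \left(2 - 5 Z\right) = 0 - \left(-8 + 20 Z\right) = 8 - 20 Z$)
$M{\left(\sqrt{-5 - 1},-5 \right)} 75 - 83 = \left(8 - 20 \sqrt{-5 - 1}\right) 75 - 83 = \left(8 - 20 \sqrt{-6}\right) 75 - 83 = \left(8 - 20 i \sqrt{6}\right) 75 - 83 = \left(600 - 1500 i \sqrt{6}\right) - 83 = 517 - 1500 i \sqrt{6}$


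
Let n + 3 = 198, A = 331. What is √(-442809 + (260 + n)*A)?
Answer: 2*I*√73051 ≈ 540.56*I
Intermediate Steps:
n = 195 (n = -3 + 198 = 195)
√(-442809 + (260 + n)*A) = √(-442809 + (260 + 195)*331) = √(-442809 + 455*331) = √(-442809 + 150605) = √(-292204) = 2*I*√73051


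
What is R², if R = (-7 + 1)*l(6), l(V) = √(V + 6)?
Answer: 432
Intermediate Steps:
l(V) = √(6 + V)
R = -12*√3 (R = (-7 + 1)*√(6 + 6) = -12*√3 ≈ -20.785)
R² = (-12*√3)² = 432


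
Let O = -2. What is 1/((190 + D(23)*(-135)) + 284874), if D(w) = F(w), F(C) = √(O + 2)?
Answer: 1/285064 ≈ 3.5080e-6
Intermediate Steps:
F(C) = 0 (F(C) = √(-2 + 2) = √0 = 0)
D(w) = 0
1/((190 + D(23)*(-135)) + 284874) = 1/((190 + 0*(-135)) + 284874) = 1/((190 + 0) + 284874) = 1/(190 + 284874) = 1/285064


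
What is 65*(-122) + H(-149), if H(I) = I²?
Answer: 14271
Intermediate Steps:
65*(-122) + H(-149) = 65*(-122) + (-149)² = -7930 + 22201 = 14271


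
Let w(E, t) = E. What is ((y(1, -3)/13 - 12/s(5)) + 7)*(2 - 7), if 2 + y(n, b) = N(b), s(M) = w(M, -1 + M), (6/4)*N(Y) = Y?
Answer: -279/13 ≈ -21.462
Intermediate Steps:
N(Y) = 2*Y/3
s(M) = M
y(n, b) = -2 + 2*b/3
((y(1, -3)/13 - 12/s(5)) + 7)*(2 - 7) = (((-2 + (2/3)*(-3))/13 - 12/5) + 7)*(2 - 7) = (((-2 - 2)*(1/13) - 12*1/5) + 7)*(-5) = ((-4*1/13 - 12/5) + 7)*(-5) = ((-4/13 - 12/5) + 7)*(-5) = (-176/65 + 7)*(-5) = (279/65)*(-5) = -279/13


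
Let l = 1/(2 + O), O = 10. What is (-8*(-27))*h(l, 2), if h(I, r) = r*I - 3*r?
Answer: -1260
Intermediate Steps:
l = 1/12 (l = 1/(2 + 10) = 1/12 ≈ 0.083333)
h(I, r) = -3*r + I*r (h(I, r) = I*r - 3*r = -3*r + I*r)
(-8*(-27))*h(l, 2) = (-8*(-27))*(2*(-3 + 1/12)) = 216*(2*(-35/12)) = 216*(-35/6) = -1260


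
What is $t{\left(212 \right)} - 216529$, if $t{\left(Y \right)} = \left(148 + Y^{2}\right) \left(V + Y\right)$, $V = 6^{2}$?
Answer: $10966287$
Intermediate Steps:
$V = 36$
$t{\left(Y \right)} = \left(36 + Y\right) \left(148 + Y^{2}\right)$ ($t{\left(Y \right)} = \left(148 + Y^{2}\right) \left(36 + Y\right) = \left(36 + Y\right) \left(148 + Y^{2}\right)$)
$t{\left(212 \right)} - 216529 = \left(5328 + 212^{3} + 36 \cdot 212^{2} + 148 \cdot 212\right) - 216529 = \left(5328 + 9528128 + 36 \cdot 44944 + 31376\right) - 216529 = \left(5328 + 9528128 + 1617984 + 31376\right) - 216529 = 11182816 - 216529 = 10966287$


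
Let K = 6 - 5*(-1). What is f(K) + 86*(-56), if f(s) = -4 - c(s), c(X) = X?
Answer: -4831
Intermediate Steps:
K = 11 (K = 6 + 5 = 11)
f(s) = -4 - s
f(K) + 86*(-56) = (-4 - 1*11) + 86*(-56) = (-4 - 11) - 4816 = -15 - 4816 = -4831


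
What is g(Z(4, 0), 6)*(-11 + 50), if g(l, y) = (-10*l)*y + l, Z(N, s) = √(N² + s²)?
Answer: -9204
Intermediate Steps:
g(l, y) = l - 10*l*y (g(l, y) = -10*l*y + l = l - 10*l*y)
g(Z(4, 0), 6)*(-11 + 50) = (√(4² + 0²)*(1 - 10*6))*(-11 + 50) = (√(16 + 0)*(1 - 60))*39 = (√16*(-59))*39 = (4*(-59))*39 = -236*39 = -9204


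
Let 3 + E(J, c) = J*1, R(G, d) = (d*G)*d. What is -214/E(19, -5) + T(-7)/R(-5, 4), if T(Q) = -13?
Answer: -1057/80 ≈ -13.212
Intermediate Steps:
R(G, d) = G*d² (R(G, d) = (G*d)*d = G*d²)
E(J, c) = -3 + J (E(J, c) = -3 + J*1 = -3 + J)
-214/E(19, -5) + T(-7)/R(-5, 4) = -214/(-3 + 19) - 13/((-5*4²)) = -214/16 - 13/((-5*16)) = -214*1/16 - 13/(-80) = -107/8 - 13*(-1/80) = -107/8 + 13/80 = -1057/80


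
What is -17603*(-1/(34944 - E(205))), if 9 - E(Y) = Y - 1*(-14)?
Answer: 17603/35154 ≈ 0.50074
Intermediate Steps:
E(Y) = -5 - Y (E(Y) = 9 - (Y - 1*(-14)) = 9 - (Y + 14) = 9 - (14 + Y) = 9 + (-14 - Y) = -5 - Y)
-17603*(-1/(34944 - E(205))) = -17603*(-1/(34944 - (-5 - 1*205))) = -17603*(-1/(34944 - (-5 - 205))) = -17603*(-1/(34944 - 1*(-210))) = -17603*(-1/(34944 + 210)) = -17603/((-1*35154)) = -17603/(-35154) = -17603*(-1/35154) = 17603/35154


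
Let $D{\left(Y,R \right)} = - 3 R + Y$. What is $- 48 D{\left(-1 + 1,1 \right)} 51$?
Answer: $7344$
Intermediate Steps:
$D{\left(Y,R \right)} = Y - 3 R$
$- 48 D{\left(-1 + 1,1 \right)} 51 = - 48 \left(\left(-1 + 1\right) - 3\right) 51 = - 48 \left(0 - 3\right) 51 = \left(-48\right) \left(-3\right) 51 = 144 \cdot 51 = 7344$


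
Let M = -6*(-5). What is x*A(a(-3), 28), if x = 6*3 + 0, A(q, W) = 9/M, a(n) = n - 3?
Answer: 27/5 ≈ 5.4000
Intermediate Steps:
a(n) = -3 + n
M = 30
A(q, W) = 3/10 (A(q, W) = 9/30 = 9*(1/30) = 3/10)
x = 18 (x = 18 + 0 = 18)
x*A(a(-3), 28) = 18*(3/10) = 27/5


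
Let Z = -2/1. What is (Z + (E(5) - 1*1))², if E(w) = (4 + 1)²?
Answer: 484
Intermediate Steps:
E(w) = 25 (E(w) = 5² = 25)
Z = -2 (Z = -2*1 = -2)
(Z + (E(5) - 1*1))² = (-2 + (25 - 1*1))² = (-2 + (25 - 1))² = (-2 + 24)² = 22² = 484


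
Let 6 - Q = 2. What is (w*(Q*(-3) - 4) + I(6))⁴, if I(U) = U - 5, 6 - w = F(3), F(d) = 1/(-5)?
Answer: 58120048561/625 ≈ 9.2992e+7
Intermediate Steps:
F(d) = -⅕
Q = 4 (Q = 6 - 1*2 = 6 - 2 = 4)
w = 31/5 (w = 6 - 1*(-⅕) = 6 + ⅕ = 31/5 ≈ 6.2000)
I(U) = -5 + U
(w*(Q*(-3) - 4) + I(6))⁴ = (31*(4*(-3) - 4)/5 + (-5 + 6))⁴ = (31*(-12 - 4)/5 + 1)⁴ = ((31/5)*(-16) + 1)⁴ = (-496/5 + 1)⁴ = (-491/5)⁴ = 58120048561/625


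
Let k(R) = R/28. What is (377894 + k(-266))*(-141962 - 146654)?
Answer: -109063512852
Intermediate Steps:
k(R) = R/28 (k(R) = R*(1/28) = R/28)
(377894 + k(-266))*(-141962 - 146654) = (377894 + (1/28)*(-266))*(-141962 - 146654) = (377894 - 19/2)*(-288616) = (755769/2)*(-288616) = -109063512852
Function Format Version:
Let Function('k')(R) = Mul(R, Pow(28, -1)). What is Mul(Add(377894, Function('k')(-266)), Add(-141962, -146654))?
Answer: -109063512852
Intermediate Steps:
Function('k')(R) = Mul(Rational(1, 28), R) (Function('k')(R) = Mul(R, Rational(1, 28)) = Mul(Rational(1, 28), R))
Mul(Add(377894, Function('k')(-266)), Add(-141962, -146654)) = Mul(Add(377894, Mul(Rational(1, 28), -266)), Add(-141962, -146654)) = Mul(Add(377894, Rational(-19, 2)), -288616) = Mul(Rational(755769, 2), -288616) = -109063512852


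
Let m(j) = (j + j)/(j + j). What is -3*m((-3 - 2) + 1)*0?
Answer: 0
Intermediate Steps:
m(j) = 1 (m(j) = (2*j)/((2*j)) = (2*j)*(1/(2*j)) = 1)
-3*m((-3 - 2) + 1)*0 = -3*1*0 = -3*0 = 0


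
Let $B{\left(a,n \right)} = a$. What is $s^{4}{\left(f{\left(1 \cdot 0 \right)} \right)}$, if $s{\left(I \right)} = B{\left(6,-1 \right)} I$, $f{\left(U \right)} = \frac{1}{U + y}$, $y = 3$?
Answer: $16$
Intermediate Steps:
$f{\left(U \right)} = \frac{1}{3 + U}$ ($f{\left(U \right)} = \frac{1}{U + 3} = \frac{1}{3 + U}$)
$s{\left(I \right)} = 6 I$
$s^{4}{\left(f{\left(1 \cdot 0 \right)} \right)} = \left(\frac{6}{3 + 1 \cdot 0}\right)^{4} = \left(\frac{6}{3 + 0}\right)^{4} = \left(\frac{6}{3}\right)^{4} = \left(6 \cdot \frac{1}{3}\right)^{4} = 2^{4} = 16$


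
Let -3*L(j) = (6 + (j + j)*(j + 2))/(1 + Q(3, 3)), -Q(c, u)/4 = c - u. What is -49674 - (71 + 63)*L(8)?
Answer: -126778/3 ≈ -42259.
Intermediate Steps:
Q(c, u) = -4*c + 4*u (Q(c, u) = -4*(c - u) = -4*c + 4*u)
L(j) = -2 - 2*j*(2 + j)/3 (L(j) = -(6 + (j + j)*(j + 2))/(3*(1 + (-4*3 + 4*3))) = -(6 + (2*j)*(2 + j))/(3*(1 + (-12 + 12))) = -(6 + 2*j*(2 + j))/(3*(1 + 0)) = -(6 + 2*j*(2 + j))/(3*1) = -(6 + 2*j*(2 + j))/3 = -2 - 2*j*(2 + j)/3)
-49674 - (71 + 63)*L(8) = -49674 - (71 + 63)*(-2 - 4/3*8 - ⅔*8²) = -49674 - 134*(-2 - 32/3 - ⅔*64) = -49674 - 134*(-2 - 32/3 - 128/3) = -49674 - 134*(-166)/3 = -49674 - 1*(-22244/3) = -49674 + 22244/3 = -126778/3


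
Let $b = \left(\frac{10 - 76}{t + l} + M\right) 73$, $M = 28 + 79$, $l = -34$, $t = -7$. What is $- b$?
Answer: $- \frac{325069}{41} \approx -7928.5$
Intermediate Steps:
$M = 107$
$b = \frac{325069}{41}$ ($b = \left(\frac{10 - 76}{-7 - 34} + 107\right) 73 = \left(- \frac{66}{-41} + 107\right) 73 = \left(\left(-66\right) \left(- \frac{1}{41}\right) + 107\right) 73 = \left(\frac{66}{41} + 107\right) 73 = \frac{4453}{41} \cdot 73 = \frac{325069}{41} \approx 7928.5$)
$- b = \left(-1\right) \frac{325069}{41} = - \frac{325069}{41}$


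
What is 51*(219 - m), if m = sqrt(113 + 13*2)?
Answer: 11169 - 51*sqrt(139) ≈ 10568.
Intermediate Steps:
m = sqrt(139) (m = sqrt(113 + 26) = sqrt(139) ≈ 11.790)
51*(219 - m) = 51*(219 - sqrt(139)) = 11169 - 51*sqrt(139)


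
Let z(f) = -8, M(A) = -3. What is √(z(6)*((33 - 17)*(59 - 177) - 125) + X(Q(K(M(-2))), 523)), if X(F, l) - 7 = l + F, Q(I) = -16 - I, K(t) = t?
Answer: √16621 ≈ 128.92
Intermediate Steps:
X(F, l) = 7 + F + l (X(F, l) = 7 + (l + F) = 7 + (F + l) = 7 + F + l)
√(z(6)*((33 - 17)*(59 - 177) - 125) + X(Q(K(M(-2))), 523)) = √(-8*((33 - 17)*(59 - 177) - 125) + (7 + (-16 - 1*(-3)) + 523)) = √(-8*(16*(-118) - 125) + (7 + (-16 + 3) + 523)) = √(-8*(-1888 - 125) + (7 - 13 + 523)) = √(-8*(-2013) + 517) = √(16104 + 517) = √16621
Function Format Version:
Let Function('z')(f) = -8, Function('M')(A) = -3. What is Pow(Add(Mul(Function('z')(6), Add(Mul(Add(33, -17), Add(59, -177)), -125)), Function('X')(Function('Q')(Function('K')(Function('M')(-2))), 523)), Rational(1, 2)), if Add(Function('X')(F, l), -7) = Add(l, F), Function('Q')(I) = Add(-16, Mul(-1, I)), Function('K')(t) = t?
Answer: Pow(16621, Rational(1, 2)) ≈ 128.92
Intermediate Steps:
Function('X')(F, l) = Add(7, F, l) (Function('X')(F, l) = Add(7, Add(l, F)) = Add(7, Add(F, l)) = Add(7, F, l))
Pow(Add(Mul(Function('z')(6), Add(Mul(Add(33, -17), Add(59, -177)), -125)), Function('X')(Function('Q')(Function('K')(Function('M')(-2))), 523)), Rational(1, 2)) = Pow(Add(Mul(-8, Add(Mul(Add(33, -17), Add(59, -177)), -125)), Add(7, Add(-16, Mul(-1, -3)), 523)), Rational(1, 2)) = Pow(Add(Mul(-8, Add(Mul(16, -118), -125)), Add(7, Add(-16, 3), 523)), Rational(1, 2)) = Pow(Add(Mul(-8, Add(-1888, -125)), Add(7, -13, 523)), Rational(1, 2)) = Pow(Add(Mul(-8, -2013), 517), Rational(1, 2)) = Pow(Add(16104, 517), Rational(1, 2)) = Pow(16621, Rational(1, 2))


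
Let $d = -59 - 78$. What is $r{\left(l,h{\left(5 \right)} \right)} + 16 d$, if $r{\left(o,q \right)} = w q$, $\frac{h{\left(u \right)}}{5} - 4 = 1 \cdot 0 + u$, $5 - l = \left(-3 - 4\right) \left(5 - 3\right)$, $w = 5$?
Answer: $-1967$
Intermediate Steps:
$l = 19$ ($l = 5 - \left(-3 - 4\right) \left(5 - 3\right) = 5 - \left(-7\right) 2 = 5 - -14 = 5 + 14 = 19$)
$h{\left(u \right)} = 20 + 5 u$ ($h{\left(u \right)} = 20 + 5 \left(1 \cdot 0 + u\right) = 20 + 5 \left(0 + u\right) = 20 + 5 u$)
$r{\left(o,q \right)} = 5 q$
$d = -137$ ($d = -59 - 78 = -137$)
$r{\left(l,h{\left(5 \right)} \right)} + 16 d = 5 \left(20 + 5 \cdot 5\right) + 16 \left(-137\right) = 5 \left(20 + 25\right) - 2192 = 5 \cdot 45 - 2192 = 225 - 2192 = -1967$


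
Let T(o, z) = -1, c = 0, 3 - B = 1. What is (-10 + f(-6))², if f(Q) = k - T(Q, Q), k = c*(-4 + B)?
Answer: 81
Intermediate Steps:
B = 2 (B = 3 - 1*1 = 3 - 1 = 2)
k = 0 (k = 0*(-4 + 2) = 0*(-2) = 0)
f(Q) = 1 (f(Q) = 0 - 1*(-1) = 0 + 1 = 1)
(-10 + f(-6))² = (-10 + 1)² = (-9)² = 81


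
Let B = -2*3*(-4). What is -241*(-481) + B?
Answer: 115945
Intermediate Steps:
B = 24 (B = -6*(-4) = 24)
-241*(-481) + B = -241*(-481) + 24 = 115921 + 24 = 115945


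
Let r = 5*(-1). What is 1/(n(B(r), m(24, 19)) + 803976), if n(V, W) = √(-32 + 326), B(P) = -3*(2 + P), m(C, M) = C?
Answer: 133996/107729568047 - 7*√6/646377408282 ≈ 1.2438e-6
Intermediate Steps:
r = -5
B(P) = -6 - 3*P
n(V, W) = 7*√6 (n(V, W) = √294 = 7*√6)
1/(n(B(r), m(24, 19)) + 803976) = 1/(7*√6 + 803976) = 1/(803976 + 7*√6)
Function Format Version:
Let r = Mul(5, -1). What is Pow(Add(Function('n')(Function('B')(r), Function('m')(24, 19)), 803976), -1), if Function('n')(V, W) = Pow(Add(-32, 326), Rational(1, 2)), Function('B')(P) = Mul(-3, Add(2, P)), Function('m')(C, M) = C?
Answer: Add(Rational(133996, 107729568047), Mul(Rational(-7, 646377408282), Pow(6, Rational(1, 2)))) ≈ 1.2438e-6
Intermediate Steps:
r = -5
Function('B')(P) = Add(-6, Mul(-3, P))
Function('n')(V, W) = Mul(7, Pow(6, Rational(1, 2))) (Function('n')(V, W) = Pow(294, Rational(1, 2)) = Mul(7, Pow(6, Rational(1, 2))))
Pow(Add(Function('n')(Function('B')(r), Function('m')(24, 19)), 803976), -1) = Pow(Add(Mul(7, Pow(6, Rational(1, 2))), 803976), -1) = Pow(Add(803976, Mul(7, Pow(6, Rational(1, 2)))), -1)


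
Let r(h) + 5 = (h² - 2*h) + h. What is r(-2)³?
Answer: 1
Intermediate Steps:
r(h) = -5 + h² - h (r(h) = -5 + ((h² - 2*h) + h) = -5 + (h² - h) = -5 + h² - h)
r(-2)³ = (-5 + (-2)² - 1*(-2))³ = (-5 + 4 + 2)³ = 1³ = 1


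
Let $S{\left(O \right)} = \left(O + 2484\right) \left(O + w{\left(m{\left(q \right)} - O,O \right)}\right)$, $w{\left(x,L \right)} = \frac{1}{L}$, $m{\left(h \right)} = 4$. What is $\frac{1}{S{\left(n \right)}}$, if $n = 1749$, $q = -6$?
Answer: $\frac{583}{4316251822} \approx 1.3507 \cdot 10^{-7}$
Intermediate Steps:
$S{\left(O \right)} = \left(2484 + O\right) \left(O + \frac{1}{O}\right)$ ($S{\left(O \right)} = \left(O + 2484\right) \left(O + \frac{1}{O}\right) = \left(2484 + O\right) \left(O + \frac{1}{O}\right)$)
$\frac{1}{S{\left(n \right)}} = \frac{1}{1 + 1749^{2} + 2484 \cdot 1749 + \frac{2484}{1749}} = \frac{1}{1 + 3059001 + 4344516 + 2484 \cdot \frac{1}{1749}} = \frac{1}{1 + 3059001 + 4344516 + \frac{828}{583}} = \frac{1}{\frac{4316251822}{583}} = \frac{583}{4316251822}$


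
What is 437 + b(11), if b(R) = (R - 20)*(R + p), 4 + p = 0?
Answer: 374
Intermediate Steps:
p = -4 (p = -4 + 0 = -4)
b(R) = (-20 + R)*(-4 + R) (b(R) = (R - 20)*(R - 4) = (-20 + R)*(-4 + R))
437 + b(11) = 437 + (80 + 11**2 - 24*11) = 437 + (80 + 121 - 264) = 437 - 63 = 374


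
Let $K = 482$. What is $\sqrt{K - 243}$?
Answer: $\sqrt{239} \approx 15.46$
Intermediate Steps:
$\sqrt{K - 243} = \sqrt{482 - 243} = \sqrt{239}$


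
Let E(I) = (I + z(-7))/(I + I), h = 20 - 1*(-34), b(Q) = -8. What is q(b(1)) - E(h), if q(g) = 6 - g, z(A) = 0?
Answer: 27/2 ≈ 13.500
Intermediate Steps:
h = 54 (h = 20 + 34 = 54)
E(I) = 1/2 (E(I) = (I + 0)/(I + I) = I/((2*I)) = I*(1/(2*I)) = 1/2)
q(b(1)) - E(h) = (6 - 1*(-8)) - 1*1/2 = (6 + 8) - 1/2 = 14 - 1/2 = 27/2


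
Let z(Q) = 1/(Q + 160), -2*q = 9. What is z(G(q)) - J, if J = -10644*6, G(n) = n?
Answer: 19861706/311 ≈ 63864.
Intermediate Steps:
q = -9/2 (q = -½*9 = -9/2 ≈ -4.5000)
z(Q) = 1/(160 + Q)
J = -63864
z(G(q)) - J = 1/(160 - 9/2) - 1*(-63864) = 1/(311/2) + 63864 = 2/311 + 63864 = 19861706/311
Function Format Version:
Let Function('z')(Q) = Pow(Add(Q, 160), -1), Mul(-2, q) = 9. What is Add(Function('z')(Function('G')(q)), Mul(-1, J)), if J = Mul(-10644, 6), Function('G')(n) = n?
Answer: Rational(19861706, 311) ≈ 63864.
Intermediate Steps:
q = Rational(-9, 2) (q = Mul(Rational(-1, 2), 9) = Rational(-9, 2) ≈ -4.5000)
Function('z')(Q) = Pow(Add(160, Q), -1)
J = -63864
Add(Function('z')(Function('G')(q)), Mul(-1, J)) = Add(Pow(Add(160, Rational(-9, 2)), -1), Mul(-1, -63864)) = Add(Pow(Rational(311, 2), -1), 63864) = Add(Rational(2, 311), 63864) = Rational(19861706, 311)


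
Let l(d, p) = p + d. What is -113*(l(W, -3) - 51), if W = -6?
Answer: 6780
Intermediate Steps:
l(d, p) = d + p
-113*(l(W, -3) - 51) = -113*((-6 - 3) - 51) = -113*(-9 - 51) = -113*(-60) = 6780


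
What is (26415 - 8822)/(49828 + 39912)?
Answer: 17593/89740 ≈ 0.19604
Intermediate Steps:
(26415 - 8822)/(49828 + 39912) = 17593/89740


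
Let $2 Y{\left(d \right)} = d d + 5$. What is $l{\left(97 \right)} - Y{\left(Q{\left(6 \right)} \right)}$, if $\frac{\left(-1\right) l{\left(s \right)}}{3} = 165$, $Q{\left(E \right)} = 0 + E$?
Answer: $- \frac{1031}{2} \approx -515.5$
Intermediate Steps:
$Q{\left(E \right)} = E$
$l{\left(s \right)} = -495$ ($l{\left(s \right)} = \left(-3\right) 165 = -495$)
$Y{\left(d \right)} = \frac{5}{2} + \frac{d^{2}}{2}$ ($Y{\left(d \right)} = \frac{d d + 5}{2} = \frac{d^{2} + 5}{2} = \frac{5 + d^{2}}{2} = \frac{5}{2} + \frac{d^{2}}{2}$)
$l{\left(97 \right)} - Y{\left(Q{\left(6 \right)} \right)} = -495 - \left(\frac{5}{2} + \frac{6^{2}}{2}\right) = -495 - \left(\frac{5}{2} + \frac{1}{2} \cdot 36\right) = -495 - \left(\frac{5}{2} + 18\right) = -495 - \frac{41}{2} = - \frac{1031}{2}$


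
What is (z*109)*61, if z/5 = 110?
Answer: 3656950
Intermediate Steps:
z = 550 (z = 5*110 = 550)
(z*109)*61 = (550*109)*61 = 59950*61 = 3656950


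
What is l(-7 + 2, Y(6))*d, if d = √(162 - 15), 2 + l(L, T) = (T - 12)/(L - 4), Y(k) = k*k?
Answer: -98*√3/3 ≈ -56.580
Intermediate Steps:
Y(k) = k²
l(L, T) = -2 + (-12 + T)/(-4 + L) (l(L, T) = -2 + (T - 12)/(L - 4) = -2 + (-12 + T)/(-4 + L))
d = 7*√3 (d = √147 = 7*√3 ≈ 12.124)
l(-7 + 2, Y(6))*d = ((-4 + 6² - 2*(-7 + 2))/(-4 + (-7 + 2)))*(7*√3) = ((-4 + 36 - 2*(-5))/(-4 - 5))*(7*√3) = ((-4 + 36 + 10)/(-9))*(7*√3) = (-⅑*42)*(7*√3) = -98*√3/3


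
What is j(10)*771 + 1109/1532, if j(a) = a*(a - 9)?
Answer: 11812829/1532 ≈ 7710.7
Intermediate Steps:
j(a) = a*(-9 + a)
j(10)*771 + 1109/1532 = (10*(-9 + 10))*771 + 1109/1532 = (10*1)*771 + 1109*(1/1532) = 10*771 + 1109/1532 = 7710 + 1109/1532 = 11812829/1532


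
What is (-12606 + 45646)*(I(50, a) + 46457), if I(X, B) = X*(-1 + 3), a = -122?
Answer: 1538243280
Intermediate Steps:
I(X, B) = 2*X (I(X, B) = X*2 = 2*X)
(-12606 + 45646)*(I(50, a) + 46457) = (-12606 + 45646)*(2*50 + 46457) = 33040*(100 + 46457) = 33040*46557 = 1538243280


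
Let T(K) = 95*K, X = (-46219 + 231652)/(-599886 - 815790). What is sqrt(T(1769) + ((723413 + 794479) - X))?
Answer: sqrt(93857544903114555)/235946 ≈ 1298.4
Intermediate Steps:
X = -61811/471892 (X = 185433/(-1415676) = 185433*(-1/1415676) = -61811/471892 ≈ -0.13099)
sqrt(T(1769) + ((723413 + 794479) - X)) = sqrt(95*1769 + ((723413 + 794479) - 1*(-61811/471892))) = sqrt(168055 + (1517892 + 61811/471892)) = sqrt(168055 + 716281153475/471892) = sqrt(795584963535/471892) = sqrt(93857544903114555)/235946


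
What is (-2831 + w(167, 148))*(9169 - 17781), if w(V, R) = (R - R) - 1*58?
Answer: 24880068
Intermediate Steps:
w(V, R) = -58 (w(V, R) = 0 - 58 = -58)
(-2831 + w(167, 148))*(9169 - 17781) = (-2831 - 58)*(9169 - 17781) = -2889*(-8612) = 24880068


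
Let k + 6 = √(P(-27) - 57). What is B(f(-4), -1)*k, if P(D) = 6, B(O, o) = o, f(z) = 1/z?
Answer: 6 - I*√51 ≈ 6.0 - 7.1414*I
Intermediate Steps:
k = -6 + I*√51 (k = -6 + √(6 - 57) = -6 + √(-51) = -6 + I*√51 ≈ -6.0 + 7.1414*I)
B(f(-4), -1)*k = -(-6 + I*√51) = 6 - I*√51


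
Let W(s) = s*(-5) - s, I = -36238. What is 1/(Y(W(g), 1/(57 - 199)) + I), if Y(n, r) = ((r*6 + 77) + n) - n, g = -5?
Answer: -71/2567434 ≈ -2.7654e-5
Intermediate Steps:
W(s) = -6*s (W(s) = -5*s - s = -6*s)
Y(n, r) = 77 + 6*r (Y(n, r) = ((6*r + 77) + n) - n = ((77 + 6*r) + n) - n = (77 + n + 6*r) - n = 77 + 6*r)
1/(Y(W(g), 1/(57 - 199)) + I) = 1/((77 + 6/(57 - 199)) - 36238) = 1/((77 + 6/(-142)) - 36238) = 1/((77 + 6*(-1/142)) - 36238) = 1/((77 - 3/71) - 36238) = 1/(5464/71 - 36238) = 1/(-2567434/71) = -71/2567434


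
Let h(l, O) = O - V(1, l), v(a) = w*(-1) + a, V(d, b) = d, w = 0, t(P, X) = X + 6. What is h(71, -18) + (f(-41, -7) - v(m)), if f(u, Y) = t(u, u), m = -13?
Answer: -41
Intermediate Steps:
t(P, X) = 6 + X
f(u, Y) = 6 + u
v(a) = a (v(a) = 0*(-1) + a = 0 + a = a)
h(l, O) = -1 + O (h(l, O) = O - 1*1 = O - 1 = -1 + O)
h(71, -18) + (f(-41, -7) - v(m)) = (-1 - 18) + ((6 - 41) - 1*(-13)) = -19 + (-35 + 13) = -19 - 22 = -41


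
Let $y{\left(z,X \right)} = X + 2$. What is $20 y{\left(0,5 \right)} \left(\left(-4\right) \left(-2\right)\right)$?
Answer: $1120$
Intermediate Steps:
$y{\left(z,X \right)} = 2 + X$
$20 y{\left(0,5 \right)} \left(\left(-4\right) \left(-2\right)\right) = 20 \left(2 + 5\right) \left(\left(-4\right) \left(-2\right)\right) = 20 \cdot 7 \cdot 8 = 140 \cdot 8 = 1120$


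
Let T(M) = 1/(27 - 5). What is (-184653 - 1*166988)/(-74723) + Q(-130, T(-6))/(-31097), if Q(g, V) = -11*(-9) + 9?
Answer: 993355463/211241921 ≈ 4.7025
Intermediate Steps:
T(M) = 1/22
Q(g, V) = 108 (Q(g, V) = 99 + 9 = 108)
(-184653 - 1*166988)/(-74723) + Q(-130, T(-6))/(-31097) = (-184653 - 1*166988)/(-74723) + 108/(-31097) = (-184653 - 166988)*(-1/74723) + 108*(-1/31097) = -351641*(-1/74723) - 108/31097 = 351641/74723 - 108/31097 = 993355463/211241921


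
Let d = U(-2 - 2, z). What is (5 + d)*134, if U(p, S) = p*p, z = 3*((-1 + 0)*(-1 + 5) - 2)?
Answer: 2814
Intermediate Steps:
z = -18 (z = 3*(-1*4 - 2) = 3*(-4 - 2) = 3*(-6) = -18)
U(p, S) = p**2
d = 16 (d = (-2 - 2)**2 = (-4)**2 = 16)
(5 + d)*134 = (5 + 16)*134 = 21*134 = 2814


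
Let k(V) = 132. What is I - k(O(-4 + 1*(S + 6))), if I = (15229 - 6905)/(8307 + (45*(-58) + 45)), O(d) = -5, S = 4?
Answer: -374810/2871 ≈ -130.55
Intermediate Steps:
I = 4162/2871 (I = 8324/(8307 + (-2610 + 45)) = 8324/(8307 - 2565) = 8324/5742 = 8324*(1/5742) = 4162/2871 ≈ 1.4497)
I - k(O(-4 + 1*(S + 6))) = 4162/2871 - 1*132 = 4162/2871 - 132 = -374810/2871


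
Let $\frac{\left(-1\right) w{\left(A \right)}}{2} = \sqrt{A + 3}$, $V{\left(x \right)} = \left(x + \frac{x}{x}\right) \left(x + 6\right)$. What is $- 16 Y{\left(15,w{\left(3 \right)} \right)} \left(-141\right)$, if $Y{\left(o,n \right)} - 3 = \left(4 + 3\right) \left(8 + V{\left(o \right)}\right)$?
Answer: $5439216$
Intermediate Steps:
$V{\left(x \right)} = \left(1 + x\right) \left(6 + x\right)$ ($V{\left(x \right)} = \left(x + 1\right) \left(6 + x\right) = \left(1 + x\right) \left(6 + x\right)$)
$w{\left(A \right)} = - 2 \sqrt{3 + A}$ ($w{\left(A \right)} = - 2 \sqrt{A + 3} = - 2 \sqrt{3 + A}$)
$Y{\left(o,n \right)} = 101 + 7 o^{2} + 49 o$ ($Y{\left(o,n \right)} = 3 + \left(4 + 3\right) \left(8 + \left(6 + o^{2} + 7 o\right)\right) = 3 + 7 \left(14 + o^{2} + 7 o\right) = 3 + \left(98 + 7 o^{2} + 49 o\right) = 101 + 7 o^{2} + 49 o$)
$- 16 Y{\left(15,w{\left(3 \right)} \right)} \left(-141\right) = - 16 \left(101 + 7 \cdot 15^{2} + 49 \cdot 15\right) \left(-141\right) = - 16 \left(101 + 7 \cdot 225 + 735\right) \left(-141\right) = - 16 \left(101 + 1575 + 735\right) \left(-141\right) = \left(-16\right) 2411 \left(-141\right) = \left(-38576\right) \left(-141\right) = 5439216$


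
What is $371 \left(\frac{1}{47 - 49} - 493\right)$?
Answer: $- \frac{366177}{2} \approx -1.8309 \cdot 10^{5}$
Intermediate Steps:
$371 \left(\frac{1}{47 - 49} - 493\right) = 371 \left(\frac{1}{-2} - 493\right) = 371 \left(- \frac{1}{2} - 493\right) = 371 \left(- \frac{987}{2}\right) = - \frac{366177}{2}$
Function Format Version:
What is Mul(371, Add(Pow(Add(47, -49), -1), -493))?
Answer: Rational(-366177, 2) ≈ -1.8309e+5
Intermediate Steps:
Mul(371, Add(Pow(Add(47, -49), -1), -493)) = Mul(371, Add(Pow(-2, -1), -493)) = Mul(371, Add(Rational(-1, 2), -493)) = Mul(371, Rational(-987, 2)) = Rational(-366177, 2)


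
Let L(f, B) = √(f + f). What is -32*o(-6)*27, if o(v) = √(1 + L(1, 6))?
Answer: -864*√(1 + √2) ≈ -1342.5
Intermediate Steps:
L(f, B) = √2*√f (L(f, B) = √(2*f) = √2*√f)
o(v) = √(1 + √2) (o(v) = √(1 + √2*√1) = √(1 + √2*1) = √(1 + √2))
-32*o(-6)*27 = -32*√(1 + √2)*27 = -864*√(1 + √2)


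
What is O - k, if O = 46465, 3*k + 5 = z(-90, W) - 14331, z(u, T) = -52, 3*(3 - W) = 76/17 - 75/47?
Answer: 51261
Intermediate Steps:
W = 4894/2397 (W = 3 - (76/17 - 75/47)/3 = 3 - ⅓*2297/799 = 3 - 2297/2397 = 4894/2397 ≈ 2.0417)
k = -4796 (k = -5/3 + (-52 - 14331)/3 = -5/3 + (⅓)*(-14383) = -5/3 - 14383/3 = -4796)
O - k = 46465 - 1*(-4796) = 46465 + 4796 = 51261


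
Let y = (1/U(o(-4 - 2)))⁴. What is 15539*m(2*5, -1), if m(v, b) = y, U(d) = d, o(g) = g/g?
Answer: 15539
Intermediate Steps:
o(g) = 1
y = 1 (y = (1/1)⁴ = 1⁴ = 1)
m(v, b) = 1
15539*m(2*5, -1) = 15539*1 = 15539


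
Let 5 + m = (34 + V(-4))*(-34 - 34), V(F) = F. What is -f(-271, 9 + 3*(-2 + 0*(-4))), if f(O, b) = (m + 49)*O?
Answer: -540916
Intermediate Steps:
m = -2045 (m = -5 + (34 - 4)*(-34 - 34) = -5 + 30*(-68) = -5 - 2040 = -2045)
f(O, b) = -1996*O (f(O, b) = (-2045 + 49)*O = -1996*O)
-f(-271, 9 + 3*(-2 + 0*(-4))) = -(-1996)*(-271) = -1*540916 = -540916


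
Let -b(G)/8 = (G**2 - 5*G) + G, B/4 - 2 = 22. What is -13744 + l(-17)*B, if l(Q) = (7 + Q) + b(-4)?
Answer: -39280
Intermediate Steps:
B = 96 (B = 8 + 4*22 = 8 + 88 = 96)
b(G) = -8*G**2 + 32*G (b(G) = -8*((G**2 - 5*G) + G) = -8*(G**2 - 4*G) = -8*G**2 + 32*G)
l(Q) = -249 + Q (l(Q) = (7 + Q) + 8*(-4)*(4 - 1*(-4)) = (7 + Q) + 8*(-4)*(4 + 4) = (7 + Q) + 8*(-4)*8 = (7 + Q) - 256 = -249 + Q)
-13744 + l(-17)*B = -13744 + (-249 - 17)*96 = -13744 - 266*96 = -13744 - 25536 = -39280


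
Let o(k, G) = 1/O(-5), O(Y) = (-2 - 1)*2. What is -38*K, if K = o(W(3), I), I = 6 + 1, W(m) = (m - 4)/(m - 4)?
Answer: 19/3 ≈ 6.3333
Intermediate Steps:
W(m) = 1 (W(m) = (-4 + m)/(-4 + m) = 1)
O(Y) = -6 (O(Y) = -3*2 = -6)
I = 7
o(k, G) = -⅙ (o(k, G) = 1/(-6) = -⅙)
K = -⅙ ≈ -0.16667
-38*K = -38*(-⅙) = 19/3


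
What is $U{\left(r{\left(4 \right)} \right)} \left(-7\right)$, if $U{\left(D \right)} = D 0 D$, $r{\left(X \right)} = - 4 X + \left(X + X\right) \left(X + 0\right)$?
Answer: $0$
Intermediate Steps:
$r{\left(X \right)} = - 4 X + 2 X^{2}$ ($r{\left(X \right)} = - 4 X + 2 X X = - 4 X + 2 X^{2}$)
$U{\left(D \right)} = 0$ ($U{\left(D \right)} = 0 D = 0$)
$U{\left(r{\left(4 \right)} \right)} \left(-7\right) = 0 \left(-7\right) = 0$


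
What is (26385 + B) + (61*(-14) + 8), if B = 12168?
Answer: 37707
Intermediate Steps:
(26385 + B) + (61*(-14) + 8) = (26385 + 12168) + (61*(-14) + 8) = 38553 + (-854 + 8) = 38553 - 846 = 37707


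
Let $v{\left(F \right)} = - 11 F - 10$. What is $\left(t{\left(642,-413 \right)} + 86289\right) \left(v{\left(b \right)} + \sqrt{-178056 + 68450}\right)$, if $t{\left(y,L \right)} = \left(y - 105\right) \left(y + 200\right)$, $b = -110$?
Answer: $646131600 + 538443 i \sqrt{109606} \approx 6.4613 \cdot 10^{8} + 1.7826 \cdot 10^{8} i$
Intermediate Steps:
$t{\left(y,L \right)} = \left(-105 + y\right) \left(200 + y\right)$
$v{\left(F \right)} = -10 - 11 F$
$\left(t{\left(642,-413 \right)} + 86289\right) \left(v{\left(b \right)} + \sqrt{-178056 + 68450}\right) = \left(\left(-21000 + 642^{2} + 95 \cdot 642\right) + 86289\right) \left(\left(-10 - -1210\right) + \sqrt{-178056 + 68450}\right) = \left(\left(-21000 + 412164 + 60990\right) + 86289\right) \left(\left(-10 + 1210\right) + \sqrt{-109606}\right) = \left(452154 + 86289\right) \left(1200 + i \sqrt{109606}\right) = 538443 \left(1200 + i \sqrt{109606}\right) = 646131600 + 538443 i \sqrt{109606}$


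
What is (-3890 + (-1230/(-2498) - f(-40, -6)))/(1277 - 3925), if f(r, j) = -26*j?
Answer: 5052839/3307352 ≈ 1.5278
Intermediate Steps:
(-3890 + (-1230/(-2498) - f(-40, -6)))/(1277 - 3925) = (-3890 + (-1230/(-2498) - (-26)*(-6)))/(1277 - 3925) = (-3890 + (-1230*(-1/2498) - 1*156))/(-2648) = (-3890 + (615/1249 - 156))*(-1/2648) = (-3890 - 194229/1249)*(-1/2648) = -5052839/1249*(-1/2648) = 5052839/3307352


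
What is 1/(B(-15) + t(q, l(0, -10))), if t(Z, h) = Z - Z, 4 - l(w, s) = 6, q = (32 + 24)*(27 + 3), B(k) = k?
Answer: -1/15 ≈ -0.066667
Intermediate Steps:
q = 1680 (q = 56*30 = 1680)
l(w, s) = -2 (l(w, s) = 4 - 1*6 = 4 - 6 = -2)
t(Z, h) = 0
1/(B(-15) + t(q, l(0, -10))) = 1/(-15 + 0) = 1/(-15) = -1/15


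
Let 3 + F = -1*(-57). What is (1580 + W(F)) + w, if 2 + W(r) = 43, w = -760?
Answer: 861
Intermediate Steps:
F = 54 (F = -3 - 1*(-57) = -3 + 57 = 54)
W(r) = 41 (W(r) = -2 + 43 = 41)
(1580 + W(F)) + w = (1580 + 41) - 760 = 1621 - 760 = 861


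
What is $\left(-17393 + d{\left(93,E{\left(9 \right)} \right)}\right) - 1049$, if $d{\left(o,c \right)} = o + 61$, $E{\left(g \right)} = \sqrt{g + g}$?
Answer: $-18288$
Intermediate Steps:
$E{\left(g \right)} = \sqrt{2} \sqrt{g}$ ($E{\left(g \right)} = \sqrt{2 g} = \sqrt{2} \sqrt{g}$)
$d{\left(o,c \right)} = 61 + o$
$\left(-17393 + d{\left(93,E{\left(9 \right)} \right)}\right) - 1049 = \left(-17393 + \left(61 + 93\right)\right) - 1049 = \left(-17393 + 154\right) - 1049 = -17239 - 1049 = -18288$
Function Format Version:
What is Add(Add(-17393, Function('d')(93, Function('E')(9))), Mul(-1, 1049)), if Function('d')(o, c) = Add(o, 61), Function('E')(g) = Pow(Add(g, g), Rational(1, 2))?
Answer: -18288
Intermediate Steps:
Function('E')(g) = Mul(Pow(2, Rational(1, 2)), Pow(g, Rational(1, 2))) (Function('E')(g) = Pow(Mul(2, g), Rational(1, 2)) = Mul(Pow(2, Rational(1, 2)), Pow(g, Rational(1, 2))))
Function('d')(o, c) = Add(61, o)
Add(Add(-17393, Function('d')(93, Function('E')(9))), Mul(-1, 1049)) = Add(Add(-17393, Add(61, 93)), Mul(-1, 1049)) = Add(Add(-17393, 154), -1049) = Add(-17239, -1049) = -18288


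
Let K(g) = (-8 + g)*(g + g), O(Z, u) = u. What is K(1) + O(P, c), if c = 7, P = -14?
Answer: -7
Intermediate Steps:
K(g) = 2*g*(-8 + g) (K(g) = (-8 + g)*(2*g) = 2*g*(-8 + g))
K(1) + O(P, c) = 2*1*(-8 + 1) + 7 = 2*1*(-7) + 7 = -14 + 7 = -7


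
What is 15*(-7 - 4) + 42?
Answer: -123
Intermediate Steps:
15*(-7 - 4) + 42 = 15*(-11) + 42 = -165 + 42 = -123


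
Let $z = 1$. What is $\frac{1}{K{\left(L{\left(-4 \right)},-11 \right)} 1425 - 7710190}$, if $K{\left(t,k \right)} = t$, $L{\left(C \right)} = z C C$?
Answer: $- \frac{1}{7687390} \approx -1.3008 \cdot 10^{-7}$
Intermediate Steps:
$L{\left(C \right)} = C^{2}$ ($L{\left(C \right)} = 1 C C = C C = C^{2}$)
$\frac{1}{K{\left(L{\left(-4 \right)},-11 \right)} 1425 - 7710190} = \frac{1}{\left(-4\right)^{2} \cdot 1425 - 7710190} = \frac{1}{16 \cdot 1425 - 7710190} = \frac{1}{22800 - 7710190} = \frac{1}{-7687390} = - \frac{1}{7687390}$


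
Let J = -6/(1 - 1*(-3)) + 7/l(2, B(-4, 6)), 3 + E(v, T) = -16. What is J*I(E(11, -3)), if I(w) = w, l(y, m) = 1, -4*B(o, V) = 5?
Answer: -209/2 ≈ -104.50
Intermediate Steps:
B(o, V) = -5/4 (B(o, V) = -¼*5 = -5/4)
E(v, T) = -19 (E(v, T) = -3 - 16 = -19)
J = 11/2 (J = -6/(1 - 1*(-3)) + 7/1 = -6/(1 + 3) + 7*1 = -6/4 + 7 = -6*¼ + 7 = -3/2 + 7 = 11/2 ≈ 5.5000)
J*I(E(11, -3)) = (11/2)*(-19) = -209/2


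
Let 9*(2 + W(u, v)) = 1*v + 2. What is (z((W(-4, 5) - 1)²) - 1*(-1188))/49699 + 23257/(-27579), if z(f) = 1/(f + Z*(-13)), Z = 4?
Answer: -4281205269191/5224912924452 ≈ -0.81938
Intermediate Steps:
W(u, v) = -16/9 + v/9 (W(u, v) = -2 + (1*v + 2)/9 = -2 + (v + 2)/9 = -2 + (2 + v)/9 = -2 + (2/9 + v/9) = -16/9 + v/9)
z(f) = 1/(-52 + f) (z(f) = 1/(f + 4*(-13)) = 1/(f - 52) = 1/(-52 + f))
(z((W(-4, 5) - 1)²) - 1*(-1188))/49699 + 23257/(-27579) = (1/(-52 + ((-16/9 + (⅑)*5) - 1)²) - 1*(-1188))/49699 + 23257/(-27579) = (1/(-52 + ((-16/9 + 5/9) - 1)²) + 1188)*(1/49699) + 23257*(-1/27579) = (1/(-52 + (-11/9 - 1)²) + 1188)*(1/49699) - 23257/27579 = (1/(-52 + (-20/9)²) + 1188)*(1/49699) - 23257/27579 = (1/(-52 + 400/81) + 1188)*(1/49699) - 23257/27579 = (1/(-3812/81) + 1188)*(1/49699) - 23257/27579 = (-81/3812 + 1188)*(1/49699) - 23257/27579 = (4528575/3812)*(1/49699) - 23257/27579 = 4528575/189452588 - 23257/27579 = -4281205269191/5224912924452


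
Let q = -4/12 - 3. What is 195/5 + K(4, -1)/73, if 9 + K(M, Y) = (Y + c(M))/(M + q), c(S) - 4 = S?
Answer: 5697/146 ≈ 39.021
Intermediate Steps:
q = -10/3 (q = -4*1/12 - 3 = -⅓ - 3 = -10/3 ≈ -3.3333)
c(S) = 4 + S
K(M, Y) = -9 + (4 + M + Y)/(-10/3 + M) (K(M, Y) = -9 + (Y + (4 + M))/(M - 10/3) = -9 + (4 + M + Y)/(-10/3 + M))
195/5 + K(4, -1)/73 = 195/5 + (3*(34 - 1 - 8*4)/(-10 + 3*4))/73 = 195*(⅕) + (3*(34 - 1 - 32)/(-10 + 12))*(1/73) = 39 + (3*1/2)*(1/73) = 39 + (3*(½)*1)*(1/73) = 39 + (3/2)*(1/73) = 39 + 3/146 = 5697/146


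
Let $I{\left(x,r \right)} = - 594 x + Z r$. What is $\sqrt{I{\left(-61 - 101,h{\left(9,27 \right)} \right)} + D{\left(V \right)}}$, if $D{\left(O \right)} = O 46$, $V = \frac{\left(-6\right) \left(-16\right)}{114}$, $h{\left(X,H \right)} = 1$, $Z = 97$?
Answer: $\frac{\sqrt{34787309}}{19} \approx 310.43$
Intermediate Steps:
$I{\left(x,r \right)} = - 594 x + 97 r$
$V = \frac{16}{19}$ ($V = 96 \cdot \frac{1}{114} = \frac{16}{19} \approx 0.8421$)
$D{\left(O \right)} = 46 O$
$\sqrt{I{\left(-61 - 101,h{\left(9,27 \right)} \right)} + D{\left(V \right)}} = \sqrt{\left(- 594 \left(-61 - 101\right) + 97 \cdot 1\right) + 46 \cdot \frac{16}{19}} = \sqrt{\left(- 594 \left(-61 - 101\right) + 97\right) + \frac{736}{19}} = \sqrt{\left(\left(-594\right) \left(-162\right) + 97\right) + \frac{736}{19}} = \sqrt{\left(96228 + 97\right) + \frac{736}{19}} = \sqrt{96325 + \frac{736}{19}} = \sqrt{\frac{1830911}{19}} = \frac{\sqrt{34787309}}{19}$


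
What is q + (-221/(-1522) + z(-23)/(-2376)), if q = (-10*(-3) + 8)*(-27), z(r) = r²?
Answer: -1855287557/1808136 ≈ -1026.1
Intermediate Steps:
q = -1026 (q = (30 + 8)*(-27) = 38*(-27) = -1026)
q + (-221/(-1522) + z(-23)/(-2376)) = -1026 + (-221/(-1522) + (-23)²/(-2376)) = -1026 + (-221*(-1/1522) + 529*(-1/2376)) = -1026 + (221/1522 - 529/2376) = -1026 - 140021/1808136 = -1855287557/1808136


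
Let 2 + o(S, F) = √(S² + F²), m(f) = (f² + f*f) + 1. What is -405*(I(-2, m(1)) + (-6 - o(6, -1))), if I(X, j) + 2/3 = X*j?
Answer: 4320 + 405*√37 ≈ 6783.5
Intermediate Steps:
m(f) = 1 + 2*f² (m(f) = (f² + f²) + 1 = 2*f² + 1 = 1 + 2*f²)
I(X, j) = -⅔ + X*j
o(S, F) = -2 + √(F² + S²) (o(S, F) = -2 + √(S² + F²) = -2 + √(F² + S²))
-405*(I(-2, m(1)) + (-6 - o(6, -1))) = -405*((-⅔ - 2*(1 + 2*1²)) + (-6 - (-2 + √((-1)² + 6²)))) = -405*((-⅔ - 2*(1 + 2*1)) + (-6 - (-2 + √(1 + 36)))) = -405*((-⅔ - 2*(1 + 2)) + (-6 - (-2 + √37))) = -405*((-⅔ - 2*3) + (-6 + (2 - √37))) = -405*((-⅔ - 6) + (-4 - √37)) = -405*(-20/3 + (-4 - √37)) = -405*(-32/3 - √37) = 4320 + 405*√37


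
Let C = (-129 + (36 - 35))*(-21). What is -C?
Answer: -2688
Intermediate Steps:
C = 2688 (C = (-129 + 1)*(-21) = -128*(-21) = 2688)
-C = -1*2688 = -2688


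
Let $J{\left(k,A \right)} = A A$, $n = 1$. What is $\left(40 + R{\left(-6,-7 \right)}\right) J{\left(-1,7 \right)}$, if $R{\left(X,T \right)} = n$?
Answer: $2009$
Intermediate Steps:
$J{\left(k,A \right)} = A^{2}$
$R{\left(X,T \right)} = 1$
$\left(40 + R{\left(-6,-7 \right)}\right) J{\left(-1,7 \right)} = \left(40 + 1\right) 7^{2} = 41 \cdot 49 = 2009$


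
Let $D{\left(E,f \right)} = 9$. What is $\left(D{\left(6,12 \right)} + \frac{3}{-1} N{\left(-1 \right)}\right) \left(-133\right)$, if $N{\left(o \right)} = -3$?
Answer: $-2394$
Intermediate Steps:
$\left(D{\left(6,12 \right)} + \frac{3}{-1} N{\left(-1 \right)}\right) \left(-133\right) = \left(9 + \frac{3}{-1} \left(-3\right)\right) \left(-133\right) = \left(9 + 3 \left(-1\right) \left(-3\right)\right) \left(-133\right) = \left(9 - -9\right) \left(-133\right) = \left(9 + 9\right) \left(-133\right) = 18 \left(-133\right) = -2394$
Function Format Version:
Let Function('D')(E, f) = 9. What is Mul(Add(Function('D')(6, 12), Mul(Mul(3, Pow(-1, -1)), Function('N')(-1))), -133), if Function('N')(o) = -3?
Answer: -2394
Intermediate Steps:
Mul(Add(Function('D')(6, 12), Mul(Mul(3, Pow(-1, -1)), Function('N')(-1))), -133) = Mul(Add(9, Mul(Mul(3, Pow(-1, -1)), -3)), -133) = Mul(Add(9, Mul(Mul(3, -1), -3)), -133) = Mul(Add(9, Mul(-3, -3)), -133) = Mul(Add(9, 9), -133) = Mul(18, -133) = -2394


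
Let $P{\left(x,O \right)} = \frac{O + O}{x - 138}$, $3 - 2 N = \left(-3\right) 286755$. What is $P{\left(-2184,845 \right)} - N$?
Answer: $- \frac{499386419}{1161} \approx -4.3013 \cdot 10^{5}$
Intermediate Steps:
$N = 430134$ ($N = \frac{3}{2} - \frac{\left(-3\right) 286755}{2} = \frac{3}{2} - - \frac{860265}{2} = \frac{3}{2} + \frac{860265}{2} = 430134$)
$P{\left(x,O \right)} = \frac{2 O}{-138 + x}$
$P{\left(-2184,845 \right)} - N = 2 \cdot 845 \frac{1}{-138 - 2184} - 430134 = 2 \cdot 845 \frac{1}{-2322} - 430134 = 2 \cdot 845 \left(- \frac{1}{2322}\right) - 430134 = - \frac{845}{1161} - 430134 = - \frac{499386419}{1161}$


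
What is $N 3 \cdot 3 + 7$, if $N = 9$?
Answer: $88$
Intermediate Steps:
$N 3 \cdot 3 + 7 = 9 \cdot 3 \cdot 3 + 7 = 9 \cdot 9 + 7 = 81 + 7 = 88$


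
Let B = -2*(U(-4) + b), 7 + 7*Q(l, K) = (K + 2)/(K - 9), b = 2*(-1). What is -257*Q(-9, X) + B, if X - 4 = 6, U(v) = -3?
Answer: -1215/7 ≈ -173.57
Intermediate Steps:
X = 10 (X = 4 + 6 = 10)
b = -2
Q(l, K) = -1 + (2 + K)/(7*(-9 + K)) (Q(l, K) = -1 + ((K + 2)/(K - 9))/7 = -1 + ((2 + K)/(-9 + K))/7 = -1 + (2 + K)/(7*(-9 + K)))
B = 10 (B = -2*(-3 - 2) = -2*(-5) = 10)
-257*Q(-9, X) + B = -257*(65 - 6*10)/(7*(-9 + 10)) + 10 = -257*(65 - 60)/(7*1) + 10 = -257*5/7 + 10 = -1285/7 + 10 = -1215/7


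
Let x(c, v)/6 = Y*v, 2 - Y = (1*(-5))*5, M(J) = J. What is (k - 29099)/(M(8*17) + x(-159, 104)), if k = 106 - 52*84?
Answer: -33361/16984 ≈ -1.9643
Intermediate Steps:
Y = 27 (Y = 2 - 1*(-5)*5 = 2 - (-5)*5 = 2 - 1*(-25) = 2 + 25 = 27)
x(c, v) = 162*v (x(c, v) = 6*(27*v) = 162*v)
k = -4262 (k = 106 - 4368 = -4262)
(k - 29099)/(M(8*17) + x(-159, 104)) = (-4262 - 29099)/(8*17 + 162*104) = -33361/(136 + 16848) = -33361/16984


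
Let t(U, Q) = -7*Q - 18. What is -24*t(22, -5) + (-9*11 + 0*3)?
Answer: -507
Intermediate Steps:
t(U, Q) = -18 - 7*Q
-24*t(22, -5) + (-9*11 + 0*3) = -24*(-18 - 7*(-5)) + (-9*11 + 0*3) = -24*(-18 + 35) + (-99 + 0) = -24*17 - 99 = -408 - 99 = -507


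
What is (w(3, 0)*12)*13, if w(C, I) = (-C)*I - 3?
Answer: -468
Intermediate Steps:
w(C, I) = -3 - C*I (w(C, I) = -C*I - 3 = -3 - C*I)
(w(3, 0)*12)*13 = ((-3 - 1*3*0)*12)*13 = ((-3 + 0)*12)*13 = -3*12*13 = -36*13 = -468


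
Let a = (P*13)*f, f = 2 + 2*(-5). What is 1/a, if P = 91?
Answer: -1/9464 ≈ -0.00010566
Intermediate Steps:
f = -8 (f = 2 - 10 = -8)
a = -9464 (a = (91*13)*(-8) = 1183*(-8) = -9464)
1/a = 1/(-9464) = -1/9464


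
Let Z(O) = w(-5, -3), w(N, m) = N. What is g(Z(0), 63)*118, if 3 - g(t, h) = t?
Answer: 944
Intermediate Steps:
Z(O) = -5
g(t, h) = 3 - t
g(Z(0), 63)*118 = (3 - 1*(-5))*118 = (3 + 5)*118 = 8*118 = 944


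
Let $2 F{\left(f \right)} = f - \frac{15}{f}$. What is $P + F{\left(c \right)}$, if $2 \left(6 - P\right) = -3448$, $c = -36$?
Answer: $\frac{41093}{24} \approx 1712.2$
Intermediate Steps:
$P = 1730$ ($P = 6 - -1724 = 6 + 1724 = 1730$)
$F{\left(f \right)} = \frac{f}{2} - \frac{15}{2 f}$ ($F{\left(f \right)} = \frac{f - \frac{15}{f}}{2} = \frac{f}{2} - \frac{15}{2 f}$)
$P + F{\left(c \right)} = 1730 + \frac{-15 + \left(-36\right)^{2}}{2 \left(-36\right)} = 1730 + \frac{1}{2} \left(- \frac{1}{36}\right) \left(-15 + 1296\right) = 1730 + \frac{1}{2} \left(- \frac{1}{36}\right) 1281 = 1730 - \frac{427}{24} = \frac{41093}{24}$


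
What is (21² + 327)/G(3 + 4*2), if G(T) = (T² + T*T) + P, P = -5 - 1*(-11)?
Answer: 96/31 ≈ 3.0968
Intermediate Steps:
P = 6 (P = -5 + 11 = 6)
G(T) = 6 + 2*T² (G(T) = (T² + T*T) + 6 = (T² + T²) + 6 = 2*T² + 6 = 6 + 2*T²)
(21² + 327)/G(3 + 4*2) = (21² + 327)/(6 + 2*(3 + 4*2)²) = (441 + 327)/(6 + 2*(3 + 8)²) = 768/(6 + 2*11²) = 768/(6 + 2*121) = 768/(6 + 242) = 768/248 = 768*(1/248) = 96/31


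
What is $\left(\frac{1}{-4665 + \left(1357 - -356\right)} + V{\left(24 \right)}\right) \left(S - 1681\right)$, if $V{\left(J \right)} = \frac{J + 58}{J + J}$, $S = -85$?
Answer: $- \frac{2226043}{738} \approx -3016.3$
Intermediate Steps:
$V{\left(J \right)} = \frac{58 + J}{2 J}$
$\left(\frac{1}{-4665 + \left(1357 - -356\right)} + V{\left(24 \right)}\right) \left(S - 1681\right) = \left(\frac{1}{-4665 + \left(1357 - -356\right)} + \frac{58 + 24}{2 \cdot 24}\right) \left(-85 - 1681\right) = \left(\frac{1}{-4665 + \left(1357 + 356\right)} + \frac{1}{2} \cdot \frac{1}{24} \cdot 82\right) \left(-85 - 1681\right) = \left(\frac{1}{-4665 + 1713} + \frac{41}{24}\right) \left(-85 - 1681\right) = \left(\frac{1}{-2952} + \frac{41}{24}\right) \left(-1766\right) = \left(- \frac{1}{2952} + \frac{41}{24}\right) \left(-1766\right) = \frac{2521}{1476} \left(-1766\right) = - \frac{2226043}{738}$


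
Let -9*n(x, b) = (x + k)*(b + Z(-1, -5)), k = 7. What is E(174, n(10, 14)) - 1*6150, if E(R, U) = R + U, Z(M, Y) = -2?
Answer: -17996/3 ≈ -5998.7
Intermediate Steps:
n(x, b) = -(-2 + b)*(7 + x)/9 (n(x, b) = -(x + 7)*(b - 2)/9 = -(7 + x)*(-2 + b)/9 = -(-2 + b)*(7 + x)/9)
E(174, n(10, 14)) - 1*6150 = (174 + (14/9 - 7/9*14 + (2/9)*10 - ⅑*14*10)) - 1*6150 = (174 + (14/9 - 98/9 + 20/9 - 140/9)) - 6150 = (174 - 68/3) - 6150 = 454/3 - 6150 = -17996/3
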